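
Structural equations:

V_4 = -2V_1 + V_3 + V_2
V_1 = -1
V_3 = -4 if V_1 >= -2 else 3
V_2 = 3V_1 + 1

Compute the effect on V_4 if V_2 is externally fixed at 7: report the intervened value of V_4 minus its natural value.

Under do(V_2=7), the mechanism V_2 = 3V_1 + 1 is discarded; V_2 is fixed at 7.
V_3 = -4 if V_1 >= -2 else 3  [with V_1=-1]  = -4
V_4 = -2V_1 + V_3 + V_2  [with V_1=-1, V_3=-4, V_2=7]  = 5
Without intervention: V_2 = 3V_1 + 1  [with V_1=-1]  = -2; V_3 = -4 if V_1 >= -2 else 3  [with V_1=-1]  = -4; V_4 = -2V_1 + V_3 + V_2  [with V_1=-1, V_3=-4, V_2=-2]  = -4.
Change = 5 − (-4) = 9.

9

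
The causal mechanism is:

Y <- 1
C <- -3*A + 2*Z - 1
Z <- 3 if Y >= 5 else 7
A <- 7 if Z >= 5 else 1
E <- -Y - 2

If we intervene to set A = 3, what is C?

4

do(A=3) replaces the equation A <- 7 if Z >= 5 else 1 with the constant A = 3.
Z = 3 if Y >= 5 else 7  [with Y=1]  = 7
C = -3*A + 2*Z - 1  [with A=3, Z=7]  = 4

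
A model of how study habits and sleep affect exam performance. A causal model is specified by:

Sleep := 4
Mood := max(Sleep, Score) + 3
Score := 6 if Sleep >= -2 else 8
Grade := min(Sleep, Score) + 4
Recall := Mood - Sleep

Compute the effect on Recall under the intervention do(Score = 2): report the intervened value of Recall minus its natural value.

Under do(Score=2), the mechanism Score := 6 if Sleep >= -2 else 8 is discarded; Score is fixed at 2.
Mood = max(Sleep, Score) + 3  [with Sleep=4, Score=2]  = 7
Recall = Mood - Sleep  [with Mood=7, Sleep=4]  = 3
Without intervention: Score = 6 if Sleep >= -2 else 8  [with Sleep=4]  = 6; Mood = max(Sleep, Score) + 3  [with Sleep=4, Score=6]  = 9; Recall = Mood - Sleep  [with Mood=9, Sleep=4]  = 5.
Change = 3 − 5 = -2.

-2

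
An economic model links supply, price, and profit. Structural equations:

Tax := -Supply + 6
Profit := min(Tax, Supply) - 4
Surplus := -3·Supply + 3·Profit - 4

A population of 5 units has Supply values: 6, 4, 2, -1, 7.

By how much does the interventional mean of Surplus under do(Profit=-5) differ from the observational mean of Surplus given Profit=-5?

-1.8

Under do(Profit=-5), Profit's equation is replaced by Profit=-5 for every unit. Per-unit Surplus: -37, -31, -25, -16, -40. Mean = -29.8.
Conditioning on Profit=-5 selects the 2 unit(s) with Supply ∈ {-1, 7}. Their Surplus values: -16, -40. Mean = -28.
Difference = -29.8 − (-28) = -1.8.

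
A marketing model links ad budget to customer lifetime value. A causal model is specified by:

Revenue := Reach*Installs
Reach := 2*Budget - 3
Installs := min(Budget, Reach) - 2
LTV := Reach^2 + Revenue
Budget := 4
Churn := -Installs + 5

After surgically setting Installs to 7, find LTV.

60

The intervention breaks the incoming arrows to Installs: Installs := min(Budget, Reach) - 2 no longer applies, and Installs = 7.
Reach = 2*Budget - 3  [with Budget=4]  = 5
Revenue = Reach*Installs  [with Reach=5, Installs=7]  = 35
LTV = Reach^2 + Revenue  [with Reach=5, Revenue=35]  = 60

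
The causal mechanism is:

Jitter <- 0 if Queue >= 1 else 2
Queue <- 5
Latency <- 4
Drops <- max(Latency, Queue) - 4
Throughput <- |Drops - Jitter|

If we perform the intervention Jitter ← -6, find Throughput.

7

Intervening sets Jitter = -6 and removes its equation (Jitter <- 0 if Queue >= 1 else 2).
Drops = max(Latency, Queue) - 4  [with Latency=4, Queue=5]  = 1
Throughput = |Drops - Jitter|  [with Drops=1, Jitter=-6]  = 7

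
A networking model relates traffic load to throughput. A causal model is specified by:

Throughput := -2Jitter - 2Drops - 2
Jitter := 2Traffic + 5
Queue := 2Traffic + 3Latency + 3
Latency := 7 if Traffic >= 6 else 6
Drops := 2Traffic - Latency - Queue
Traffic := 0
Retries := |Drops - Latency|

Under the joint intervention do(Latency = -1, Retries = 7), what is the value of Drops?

The joint intervention fixes Latency = -1, Retries = 7, removing each variable's own equation.
Queue = 2Traffic + 3Latency + 3  [with Traffic=0, Latency=-1]  = 0
Drops = 2Traffic - Latency - Queue  [with Traffic=0, Latency=-1, Queue=0]  = 1

1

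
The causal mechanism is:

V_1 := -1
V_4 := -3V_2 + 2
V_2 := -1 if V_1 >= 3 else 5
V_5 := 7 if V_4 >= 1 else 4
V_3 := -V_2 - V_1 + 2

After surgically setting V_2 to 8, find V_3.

-5

The intervention breaks the incoming arrows to V_2: V_2 := -1 if V_1 >= 3 else 5 no longer applies, and V_2 = 8.
V_3 = -V_2 - V_1 + 2  [with V_2=8, V_1=-1]  = -5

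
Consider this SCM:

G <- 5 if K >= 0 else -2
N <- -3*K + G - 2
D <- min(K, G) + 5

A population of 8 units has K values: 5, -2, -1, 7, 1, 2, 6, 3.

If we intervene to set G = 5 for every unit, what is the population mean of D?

7.25

The intervention sets G=5 in all 8 units regardless of K. Recomputing D per unit gives 10, 3, 4, 10, 6, 7, 10, 8; average 7.25.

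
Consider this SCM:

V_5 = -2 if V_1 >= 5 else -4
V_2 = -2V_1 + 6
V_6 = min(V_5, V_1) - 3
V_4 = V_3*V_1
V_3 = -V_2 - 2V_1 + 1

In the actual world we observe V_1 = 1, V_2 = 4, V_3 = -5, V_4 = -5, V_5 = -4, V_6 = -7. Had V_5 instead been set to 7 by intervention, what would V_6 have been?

-2

The intervention breaks the incoming arrows to V_5: V_5 = -2 if V_1 >= 5 else -4 no longer applies, and V_5 = 7.
V_6 = min(V_5, V_1) - 3  [with V_5=7, V_1=1]  = -2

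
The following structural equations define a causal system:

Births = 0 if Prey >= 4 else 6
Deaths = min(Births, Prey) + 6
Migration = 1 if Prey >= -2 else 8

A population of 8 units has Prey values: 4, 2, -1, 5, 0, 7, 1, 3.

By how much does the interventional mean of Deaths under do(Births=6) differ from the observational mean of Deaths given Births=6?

1.5

Under do(Births=6), Births's equation is replaced by Births=6 for every unit. Per-unit Deaths: 10, 8, 5, 11, 6, 12, 7, 9. Mean = 8.5.
Conditioning on Births=6 selects the 5 unit(s) with Prey ∈ {2, -1, 0, 1, 3}. Their Deaths values: 8, 5, 6, 7, 9. Mean = 7.
Difference = 8.5 − 7 = 1.5.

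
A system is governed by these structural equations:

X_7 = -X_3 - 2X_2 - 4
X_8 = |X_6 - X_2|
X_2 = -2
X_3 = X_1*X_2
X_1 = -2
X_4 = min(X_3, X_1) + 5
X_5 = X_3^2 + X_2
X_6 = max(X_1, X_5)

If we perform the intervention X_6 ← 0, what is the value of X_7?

-4

Intervening sets X_6 = 0 and removes its equation (X_6 = max(X_1, X_5)).
No directed path runs from X_6 to X_7, so X_7 keeps its natural value.
X_3 = X_1*X_2  [with X_1=-2, X_2=-2]  = 4
X_7 = -X_3 - 2X_2 - 4  [with X_3=4, X_2=-2]  = -4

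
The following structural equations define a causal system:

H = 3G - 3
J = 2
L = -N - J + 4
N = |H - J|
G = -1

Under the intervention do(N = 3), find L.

-1

Intervening sets N = 3 and removes its equation (N = |H - J|).
L = -N - J + 4  [with N=3, J=2]  = -1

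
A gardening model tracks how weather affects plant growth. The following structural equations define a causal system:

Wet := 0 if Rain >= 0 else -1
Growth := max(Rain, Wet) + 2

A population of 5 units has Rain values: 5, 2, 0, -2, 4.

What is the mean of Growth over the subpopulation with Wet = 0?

4.75

E[Growth|Wet=0] averages over only the 4 units with Wet=0 (Rain = 5, 2, 0, 4): Growth = 7, 4, 2, 6, mean 4.75.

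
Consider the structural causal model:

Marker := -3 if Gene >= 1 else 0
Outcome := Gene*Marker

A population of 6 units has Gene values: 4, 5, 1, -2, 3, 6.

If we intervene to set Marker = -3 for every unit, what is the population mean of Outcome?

do(Marker=-3) breaks Marker's dependence on Gene. With Marker=-3 fixed, Outcome across the units is -12, -15, -3, 6, -9, -18, mean -8.5.

-8.5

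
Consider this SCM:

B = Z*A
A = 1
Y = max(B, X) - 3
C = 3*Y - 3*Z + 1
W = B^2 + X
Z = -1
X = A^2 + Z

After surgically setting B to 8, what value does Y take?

do(B=8) replaces the equation B = Z*A with the constant B = 8.
X = A^2 + Z  [with A=1, Z=-1]  = 0
Y = max(B, X) - 3  [with B=8, X=0]  = 5

5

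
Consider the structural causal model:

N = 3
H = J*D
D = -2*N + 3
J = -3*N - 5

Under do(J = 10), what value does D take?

-3

The intervention breaks the incoming arrows to J: J = -3*N - 5 no longer applies, and J = 10.
Since D is not a descendant of the intervened variable, it is unaffected.
D = -2*N + 3  [with N=3]  = -3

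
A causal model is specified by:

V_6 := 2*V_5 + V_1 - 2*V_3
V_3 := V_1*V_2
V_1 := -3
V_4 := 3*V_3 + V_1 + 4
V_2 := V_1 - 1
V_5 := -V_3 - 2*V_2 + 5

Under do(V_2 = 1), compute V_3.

The intervention breaks the incoming arrows to V_2: V_2 := V_1 - 1 no longer applies, and V_2 = 1.
V_3 = V_1*V_2  [with V_1=-3, V_2=1]  = -3

-3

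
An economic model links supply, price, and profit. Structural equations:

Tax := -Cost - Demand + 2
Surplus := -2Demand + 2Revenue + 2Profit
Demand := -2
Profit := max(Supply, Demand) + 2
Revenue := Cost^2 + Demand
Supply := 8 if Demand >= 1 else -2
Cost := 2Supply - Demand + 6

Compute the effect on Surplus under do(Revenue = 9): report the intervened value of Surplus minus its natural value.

The intervention breaks the incoming arrows to Revenue: Revenue := Cost^2 + Demand no longer applies, and Revenue = 9.
Supply = 8 if Demand >= 1 else -2  [with Demand=-2]  = -2
Profit = max(Supply, Demand) + 2  [with Supply=-2, Demand=-2]  = 0
Surplus = -2Demand + 2Revenue + 2Profit  [with Demand=-2, Revenue=9, Profit=0]  = 22
Without intervention: Supply = 8 if Demand >= 1 else -2  [with Demand=-2]  = -2; Cost = 2Supply - Demand + 6  [with Supply=-2, Demand=-2]  = 4; Revenue = Cost^2 + Demand  [with Cost=4, Demand=-2]  = 14; Profit = max(Supply, Demand) + 2  [with Supply=-2, Demand=-2]  = 0; Surplus = -2Demand + 2Revenue + 2Profit  [with Demand=-2, Revenue=14, Profit=0]  = 32.
Change = 22 − 32 = -10.

-10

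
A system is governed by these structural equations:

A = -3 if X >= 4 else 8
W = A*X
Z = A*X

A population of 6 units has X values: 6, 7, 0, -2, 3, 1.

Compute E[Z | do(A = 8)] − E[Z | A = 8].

do(A=8) breaks A's dependence on X. With A=8 fixed, Z across the units is 48, 56, 0, -16, 24, 8, mean 20.
Observing A=8 restricts to units where A's equation naturally yields 8: X ∈ {0, -2, 3, 1}. In that subpopulation Z = 0, -16, 24, 8, mean 4.
Difference = 20 − 4 = 16.

16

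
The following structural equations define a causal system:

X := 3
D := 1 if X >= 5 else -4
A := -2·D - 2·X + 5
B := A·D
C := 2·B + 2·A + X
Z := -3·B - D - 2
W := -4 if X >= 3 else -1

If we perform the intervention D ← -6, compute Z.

202

Under do(D=-6), the mechanism D := 1 if X >= 5 else -4 is discarded; D is fixed at -6.
A = -2·D - 2·X + 5  [with D=-6, X=3]  = 11
B = A·D  [with A=11, D=-6]  = -66
Z = -3·B - D - 2  [with B=-66, D=-6]  = 202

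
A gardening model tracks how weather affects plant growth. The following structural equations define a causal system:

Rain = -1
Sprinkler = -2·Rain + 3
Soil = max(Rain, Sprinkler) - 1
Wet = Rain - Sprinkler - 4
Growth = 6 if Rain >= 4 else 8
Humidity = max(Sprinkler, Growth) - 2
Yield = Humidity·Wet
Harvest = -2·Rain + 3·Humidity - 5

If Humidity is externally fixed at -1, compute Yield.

10

Intervening sets Humidity = -1 and removes its equation (Humidity = max(Sprinkler, Growth) - 2).
Sprinkler = -2·Rain + 3  [with Rain=-1]  = 5
Wet = Rain - Sprinkler - 4  [with Rain=-1, Sprinkler=5]  = -10
Yield = Humidity·Wet  [with Humidity=-1, Wet=-10]  = 10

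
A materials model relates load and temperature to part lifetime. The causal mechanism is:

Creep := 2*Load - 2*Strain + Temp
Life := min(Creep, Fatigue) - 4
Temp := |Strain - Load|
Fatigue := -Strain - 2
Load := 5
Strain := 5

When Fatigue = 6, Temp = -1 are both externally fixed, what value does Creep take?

-1

Under do(Fatigue = 6, Temp = -1), each intervened variable's structural equation is replaced by its fixed value.
Creep = 2*Load - 2*Strain + Temp  [with Load=5, Strain=5, Temp=-1]  = -1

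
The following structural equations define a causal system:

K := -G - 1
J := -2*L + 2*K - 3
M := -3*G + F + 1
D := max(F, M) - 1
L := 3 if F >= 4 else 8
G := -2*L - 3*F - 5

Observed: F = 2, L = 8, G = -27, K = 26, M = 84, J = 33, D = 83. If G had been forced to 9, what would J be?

-39

The intervention breaks the incoming arrows to G: G := -2*L - 3*F - 5 no longer applies, and G = 9.
L = 3 if F >= 4 else 8  [with F=2]  = 8
K = -G - 1  [with G=9]  = -10
J = -2*L + 2*K - 3  [with L=8, K=-10]  = -39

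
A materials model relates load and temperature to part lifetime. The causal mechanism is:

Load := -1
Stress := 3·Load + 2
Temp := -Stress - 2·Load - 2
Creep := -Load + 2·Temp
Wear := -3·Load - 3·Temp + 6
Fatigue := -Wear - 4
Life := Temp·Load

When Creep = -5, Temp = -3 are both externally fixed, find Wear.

The joint intervention fixes Creep = -5, Temp = -3, removing each variable's own equation.
Wear = -3·Load - 3·Temp + 6  [with Load=-1, Temp=-3]  = 18

18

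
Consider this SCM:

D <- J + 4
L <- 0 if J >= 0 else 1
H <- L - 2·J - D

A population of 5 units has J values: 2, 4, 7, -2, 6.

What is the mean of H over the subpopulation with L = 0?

-18.25

E[H|L=0] averages over only the 4 units with L=0 (J = 2, 4, 7, 6): H = -10, -16, -25, -22, mean -18.25.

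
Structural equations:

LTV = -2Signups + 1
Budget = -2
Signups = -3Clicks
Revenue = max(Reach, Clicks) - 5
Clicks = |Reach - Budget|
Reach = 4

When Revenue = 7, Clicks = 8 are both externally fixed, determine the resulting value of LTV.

The joint intervention fixes Revenue = 7, Clicks = 8, removing each variable's own equation.
Signups = -3Clicks  [with Clicks=8]  = -24
LTV = -2Signups + 1  [with Signups=-24]  = 49

49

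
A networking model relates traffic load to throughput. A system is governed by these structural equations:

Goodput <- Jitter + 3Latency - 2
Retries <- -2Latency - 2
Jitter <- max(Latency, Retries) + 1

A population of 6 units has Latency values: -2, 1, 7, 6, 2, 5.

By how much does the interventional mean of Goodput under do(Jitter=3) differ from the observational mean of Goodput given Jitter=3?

Every unit gets Jitter=3 under the intervention. Goodput values become -5, 4, 22, 19, 7, 16; E[Goodput|do(Jitter=3)] = 10.5.
Conditioning on Jitter=3 selects the 2 unit(s) with Latency ∈ {-2, 2}. Their Goodput values: -5, 7. Mean = 1.
Difference = 10.5 − 1 = 9.5.

9.5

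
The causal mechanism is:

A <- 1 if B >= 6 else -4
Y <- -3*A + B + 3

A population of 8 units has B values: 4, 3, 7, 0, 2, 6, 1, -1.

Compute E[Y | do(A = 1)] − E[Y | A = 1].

Every unit gets A=1 under the intervention. Y values become 4, 3, 7, 0, 2, 6, 1, -1; E[Y|do(A=1)] = 2.75.
Observing A=1 restricts to units where A's equation naturally yields 1: B ∈ {7, 6}. In that subpopulation Y = 7, 6, mean 6.5.
Difference = 2.75 − 6.5 = -3.75.

-3.75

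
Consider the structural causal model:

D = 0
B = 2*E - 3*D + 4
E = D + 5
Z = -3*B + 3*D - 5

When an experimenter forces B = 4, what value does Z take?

-17

The intervention breaks the incoming arrows to B: B = 2*E - 3*D + 4 no longer applies, and B = 4.
Z = -3*B + 3*D - 5  [with B=4, D=0]  = -17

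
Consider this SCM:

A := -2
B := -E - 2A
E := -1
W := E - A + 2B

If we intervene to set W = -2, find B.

5

Under do(W=-2), the mechanism W := E - A + 2B is discarded; W is fixed at -2.
Since B is not a descendant of the intervened variable, it is unaffected.
B = -E - 2A  [with E=-1, A=-2]  = 5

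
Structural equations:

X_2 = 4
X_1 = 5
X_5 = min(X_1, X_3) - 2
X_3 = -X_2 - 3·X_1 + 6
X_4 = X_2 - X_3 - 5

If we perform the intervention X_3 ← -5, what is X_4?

The intervention breaks the incoming arrows to X_3: X_3 = -X_2 - 3·X_1 + 6 no longer applies, and X_3 = -5.
X_4 = X_2 - X_3 - 5  [with X_2=4, X_3=-5]  = 4

4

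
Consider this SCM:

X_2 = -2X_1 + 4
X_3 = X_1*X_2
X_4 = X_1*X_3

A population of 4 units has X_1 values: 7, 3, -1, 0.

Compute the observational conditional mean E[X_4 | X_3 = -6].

E[X_4|X_3=-6] averages over only the 2 units with X_3=-6 (X_1 = 3, -1): X_4 = -18, 6, mean -6.

-6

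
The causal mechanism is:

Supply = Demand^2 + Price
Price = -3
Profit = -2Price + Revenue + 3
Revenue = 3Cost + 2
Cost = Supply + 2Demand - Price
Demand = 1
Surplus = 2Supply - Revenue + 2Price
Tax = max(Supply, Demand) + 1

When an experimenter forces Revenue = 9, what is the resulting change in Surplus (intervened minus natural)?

do(Revenue=9) replaces the equation Revenue = 3Cost + 2 with the constant Revenue = 9.
Supply = Demand^2 + Price  [with Demand=1, Price=-3]  = -2
Surplus = 2Supply - Revenue + 2Price  [with Supply=-2, Revenue=9, Price=-3]  = -19
Without intervention: Supply = Demand^2 + Price  [with Demand=1, Price=-3]  = -2; Cost = Supply + 2Demand - Price  [with Supply=-2, Demand=1, Price=-3]  = 3; Revenue = 3Cost + 2  [with Cost=3]  = 11; Surplus = 2Supply - Revenue + 2Price  [with Supply=-2, Revenue=11, Price=-3]  = -21.
Change = -19 − (-21) = 2.

2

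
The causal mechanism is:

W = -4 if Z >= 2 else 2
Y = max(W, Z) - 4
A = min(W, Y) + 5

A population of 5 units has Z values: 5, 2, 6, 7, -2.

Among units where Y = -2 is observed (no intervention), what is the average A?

Observing Y=-2 restricts to units where Y's equation naturally yields -2: Z ∈ {2, -2}. In that subpopulation A = 1, 3, mean 2.

2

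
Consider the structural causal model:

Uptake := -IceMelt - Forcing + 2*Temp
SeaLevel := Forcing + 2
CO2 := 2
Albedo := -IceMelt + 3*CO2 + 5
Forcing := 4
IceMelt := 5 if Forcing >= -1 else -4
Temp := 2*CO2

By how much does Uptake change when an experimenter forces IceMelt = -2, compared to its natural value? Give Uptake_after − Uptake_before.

7

The intervention breaks the incoming arrows to IceMelt: IceMelt := 5 if Forcing >= -1 else -4 no longer applies, and IceMelt = -2.
Temp = 2*CO2  [with CO2=2]  = 4
Uptake = -IceMelt - Forcing + 2*Temp  [with IceMelt=-2, Forcing=4, Temp=4]  = 6
Without intervention: Temp = 2*CO2  [with CO2=2]  = 4; IceMelt = 5 if Forcing >= -1 else -4  [with Forcing=4]  = 5; Uptake = -IceMelt - Forcing + 2*Temp  [with IceMelt=5, Forcing=4, Temp=4]  = -1.
Change = 6 − (-1) = 7.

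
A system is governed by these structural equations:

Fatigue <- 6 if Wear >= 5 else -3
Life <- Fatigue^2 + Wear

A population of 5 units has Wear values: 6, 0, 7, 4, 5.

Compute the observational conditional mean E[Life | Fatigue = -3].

Observing Fatigue=-3 restricts to units where Fatigue's equation naturally yields -3: Wear ∈ {0, 4}. In that subpopulation Life = 9, 13, mean 11.

11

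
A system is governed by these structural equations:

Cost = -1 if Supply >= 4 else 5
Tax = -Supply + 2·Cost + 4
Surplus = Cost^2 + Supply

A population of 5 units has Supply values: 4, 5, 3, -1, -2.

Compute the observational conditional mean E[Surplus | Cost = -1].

5.5

E[Surplus|Cost=-1] averages over only the 2 units with Cost=-1 (Supply = 4, 5): Surplus = 5, 6, mean 5.5.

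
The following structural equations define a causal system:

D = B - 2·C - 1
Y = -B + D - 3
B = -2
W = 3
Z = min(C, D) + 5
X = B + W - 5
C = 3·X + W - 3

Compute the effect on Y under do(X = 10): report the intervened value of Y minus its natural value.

-84

The intervention breaks the incoming arrows to X: X = B + W - 5 no longer applies, and X = 10.
C = 3·X + W - 3  [with X=10, W=3]  = 30
D = B - 2·C - 1  [with B=-2, C=30]  = -63
Y = -B + D - 3  [with B=-2, D=-63]  = -64
Without intervention: X = B + W - 5  [with B=-2, W=3]  = -4; C = 3·X + W - 3  [with X=-4, W=3]  = -12; D = B - 2·C - 1  [with B=-2, C=-12]  = 21; Y = -B + D - 3  [with B=-2, D=21]  = 20.
Change = -64 − 20 = -84.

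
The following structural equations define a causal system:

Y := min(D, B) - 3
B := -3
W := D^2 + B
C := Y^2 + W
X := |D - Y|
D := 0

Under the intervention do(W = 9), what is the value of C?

45

do(W=9) replaces the equation W := D^2 + B with the constant W = 9.
Y = min(D, B) - 3  [with D=0, B=-3]  = -6
C = Y^2 + W  [with Y=-6, W=9]  = 45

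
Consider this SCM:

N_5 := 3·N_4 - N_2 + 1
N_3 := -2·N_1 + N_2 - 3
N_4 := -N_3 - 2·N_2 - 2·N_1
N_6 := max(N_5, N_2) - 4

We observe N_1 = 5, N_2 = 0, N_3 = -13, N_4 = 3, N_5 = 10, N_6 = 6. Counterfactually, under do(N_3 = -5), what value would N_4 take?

-5

The intervention breaks the incoming arrows to N_3: N_3 := -2·N_1 + N_2 - 3 no longer applies, and N_3 = -5.
N_4 = -N_3 - 2·N_2 - 2·N_1  [with N_3=-5, N_2=0, N_1=5]  = -5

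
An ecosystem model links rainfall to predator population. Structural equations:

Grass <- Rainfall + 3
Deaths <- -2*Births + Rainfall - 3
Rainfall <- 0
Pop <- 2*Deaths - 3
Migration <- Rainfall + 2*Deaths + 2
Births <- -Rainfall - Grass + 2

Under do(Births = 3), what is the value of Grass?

3

Under do(Births=3), the mechanism Births <- -Rainfall - Grass + 2 is discarded; Births is fixed at 3.
Since Grass is not a descendant of the intervened variable, it is unaffected.
Grass = Rainfall + 3  [with Rainfall=0]  = 3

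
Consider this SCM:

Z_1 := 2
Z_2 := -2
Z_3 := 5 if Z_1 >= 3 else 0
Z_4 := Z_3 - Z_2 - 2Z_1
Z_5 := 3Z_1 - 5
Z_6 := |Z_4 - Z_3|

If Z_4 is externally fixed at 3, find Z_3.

Under do(Z_4=3), the mechanism Z_4 := Z_3 - Z_2 - 2Z_1 is discarded; Z_4 is fixed at 3.
Since Z_3 is not a descendant of the intervened variable, it is unaffected.
Z_3 = 5 if Z_1 >= 3 else 0  [with Z_1=2]  = 0

0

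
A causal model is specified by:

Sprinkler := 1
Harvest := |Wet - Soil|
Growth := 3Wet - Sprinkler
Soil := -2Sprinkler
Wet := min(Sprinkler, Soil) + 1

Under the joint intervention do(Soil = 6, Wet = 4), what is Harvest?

2

Under do(Soil = 6, Wet = 4), each intervened variable's structural equation is replaced by its fixed value.
Harvest = |Wet - Soil|  [with Wet=4, Soil=6]  = 2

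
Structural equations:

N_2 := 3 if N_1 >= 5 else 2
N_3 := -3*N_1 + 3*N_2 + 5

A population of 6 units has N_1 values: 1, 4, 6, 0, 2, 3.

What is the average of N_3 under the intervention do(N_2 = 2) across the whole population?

3

Under do(N_2=2), N_2's equation is replaced by N_2=2 for every unit. Per-unit N_3: 8, -1, -7, 11, 5, 2. Mean = 3.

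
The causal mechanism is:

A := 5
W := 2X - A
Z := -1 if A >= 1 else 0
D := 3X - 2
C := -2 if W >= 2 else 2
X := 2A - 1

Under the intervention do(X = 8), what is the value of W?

11

The intervention breaks the incoming arrows to X: X := 2A - 1 no longer applies, and X = 8.
W = 2X - A  [with X=8, A=5]  = 11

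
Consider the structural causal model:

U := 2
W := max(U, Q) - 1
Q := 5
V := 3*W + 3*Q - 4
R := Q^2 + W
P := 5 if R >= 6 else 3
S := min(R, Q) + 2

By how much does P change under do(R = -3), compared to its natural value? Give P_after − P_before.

-2

The intervention breaks the incoming arrows to R: R := Q^2 + W no longer applies, and R = -3.
P = 5 if R >= 6 else 3  [with R=-3]  = 3
Without intervention: W = max(U, Q) - 1  [with U=2, Q=5]  = 4; R = Q^2 + W  [with Q=5, W=4]  = 29; P = 5 if R >= 6 else 3  [with R=29]  = 5.
Change = 3 − 5 = -2.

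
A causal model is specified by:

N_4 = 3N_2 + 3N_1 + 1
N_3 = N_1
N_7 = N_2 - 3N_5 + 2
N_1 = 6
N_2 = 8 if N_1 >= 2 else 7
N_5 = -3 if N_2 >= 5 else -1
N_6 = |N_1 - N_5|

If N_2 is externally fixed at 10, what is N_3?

6

The intervention breaks the incoming arrows to N_2: N_2 = 8 if N_1 >= 2 else 7 no longer applies, and N_2 = 10.
Since N_3 is not a descendant of the intervened variable, it is unaffected.
N_3 = N_1  [with N_1=6]  = 6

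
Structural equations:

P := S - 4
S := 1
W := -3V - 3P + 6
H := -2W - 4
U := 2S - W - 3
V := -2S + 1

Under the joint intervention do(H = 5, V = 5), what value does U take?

-1

Under do(H = 5, V = 5), each intervened variable's structural equation is replaced by its fixed value.
P = S - 4  [with S=1]  = -3
W = -3V - 3P + 6  [with V=5, P=-3]  = 0
U = 2S - W - 3  [with S=1, W=0]  = -1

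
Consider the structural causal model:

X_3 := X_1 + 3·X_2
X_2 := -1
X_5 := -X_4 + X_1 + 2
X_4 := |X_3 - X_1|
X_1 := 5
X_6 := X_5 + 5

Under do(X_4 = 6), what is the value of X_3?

Under do(X_4=6), the mechanism X_4 := |X_3 - X_1| is discarded; X_4 is fixed at 6.
Since X_3 is not a descendant of the intervened variable, it is unaffected.
X_3 = X_1 + 3·X_2  [with X_1=5, X_2=-1]  = 2

2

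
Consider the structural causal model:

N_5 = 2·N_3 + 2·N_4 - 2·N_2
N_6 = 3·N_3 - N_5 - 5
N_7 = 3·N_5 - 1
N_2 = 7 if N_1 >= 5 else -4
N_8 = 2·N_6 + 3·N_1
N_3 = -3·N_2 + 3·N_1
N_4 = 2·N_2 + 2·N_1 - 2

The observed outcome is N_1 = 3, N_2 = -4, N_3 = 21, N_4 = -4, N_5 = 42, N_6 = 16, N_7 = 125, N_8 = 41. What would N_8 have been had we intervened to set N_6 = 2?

Intervening sets N_6 = 2 and removes its equation (N_6 = 3·N_3 - N_5 - 5).
N_8 = 2·N_6 + 3·N_1  [with N_6=2, N_1=3]  = 13

13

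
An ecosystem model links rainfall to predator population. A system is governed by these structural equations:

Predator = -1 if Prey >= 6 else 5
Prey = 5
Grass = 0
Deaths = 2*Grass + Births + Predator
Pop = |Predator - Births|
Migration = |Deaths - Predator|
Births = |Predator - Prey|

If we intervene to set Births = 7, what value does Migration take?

Under do(Births=7), the mechanism Births = |Predator - Prey| is discarded; Births is fixed at 7.
Predator = -1 if Prey >= 6 else 5  [with Prey=5]  = 5
Deaths = 2*Grass + Births + Predator  [with Grass=0, Births=7, Predator=5]  = 12
Migration = |Deaths - Predator|  [with Deaths=12, Predator=5]  = 7

7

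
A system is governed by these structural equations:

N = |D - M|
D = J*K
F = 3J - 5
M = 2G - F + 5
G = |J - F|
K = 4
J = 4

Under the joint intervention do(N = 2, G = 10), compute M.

18

Under do(N = 2, G = 10), each intervened variable's structural equation is replaced by its fixed value.
F = 3J - 5  [with J=4]  = 7
M = 2G - F + 5  [with G=10, F=7]  = 18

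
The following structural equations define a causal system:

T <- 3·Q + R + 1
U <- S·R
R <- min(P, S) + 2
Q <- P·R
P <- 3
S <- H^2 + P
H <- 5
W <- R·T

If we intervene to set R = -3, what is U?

Intervening sets R = -3 and removes its equation (R <- min(P, S) + 2).
S = H^2 + P  [with H=5, P=3]  = 28
U = S·R  [with S=28, R=-3]  = -84

-84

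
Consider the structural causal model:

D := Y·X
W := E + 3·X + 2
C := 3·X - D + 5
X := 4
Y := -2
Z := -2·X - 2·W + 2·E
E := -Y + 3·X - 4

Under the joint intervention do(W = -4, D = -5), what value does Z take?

Setting W = -4, D = -5 by intervention discards those variables' equations.
E = -Y + 3·X - 4  [with Y=-2, X=4]  = 10
Z = -2·X - 2·W + 2·E  [with X=4, W=-4, E=10]  = 20

20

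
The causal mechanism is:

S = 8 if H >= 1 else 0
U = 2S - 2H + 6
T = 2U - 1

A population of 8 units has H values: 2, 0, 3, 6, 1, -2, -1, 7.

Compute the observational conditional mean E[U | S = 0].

8

Observing S=0 restricts to units where S's equation naturally yields 0: H ∈ {0, -2, -1}. In that subpopulation U = 6, 10, 8, mean 8.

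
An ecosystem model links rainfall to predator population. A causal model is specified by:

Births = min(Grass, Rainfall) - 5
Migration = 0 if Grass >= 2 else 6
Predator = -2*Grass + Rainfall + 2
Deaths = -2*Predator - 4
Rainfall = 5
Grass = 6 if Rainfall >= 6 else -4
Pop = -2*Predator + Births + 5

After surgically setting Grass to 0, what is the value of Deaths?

do(Grass=0) replaces the equation Grass = 6 if Rainfall >= 6 else -4 with the constant Grass = 0.
Predator = -2*Grass + Rainfall + 2  [with Grass=0, Rainfall=5]  = 7
Deaths = -2*Predator - 4  [with Predator=7]  = -18

-18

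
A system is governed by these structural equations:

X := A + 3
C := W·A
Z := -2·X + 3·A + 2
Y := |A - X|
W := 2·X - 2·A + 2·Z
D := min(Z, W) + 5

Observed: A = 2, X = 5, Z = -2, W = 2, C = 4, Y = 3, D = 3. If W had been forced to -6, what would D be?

-1

The intervention breaks the incoming arrows to W: W := 2·X - 2·A + 2·Z no longer applies, and W = -6.
X = A + 3  [with A=2]  = 5
Z = -2·X + 3·A + 2  [with X=5, A=2]  = -2
D = min(Z, W) + 5  [with Z=-2, W=-6]  = -1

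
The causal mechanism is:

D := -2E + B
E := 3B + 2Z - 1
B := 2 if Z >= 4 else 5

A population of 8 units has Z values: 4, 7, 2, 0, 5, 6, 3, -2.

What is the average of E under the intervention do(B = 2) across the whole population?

11.25

do(B=2) breaks B's dependence on Z. With B=2 fixed, E across the units is 13, 19, 9, 5, 15, 17, 11, 1, mean 11.25.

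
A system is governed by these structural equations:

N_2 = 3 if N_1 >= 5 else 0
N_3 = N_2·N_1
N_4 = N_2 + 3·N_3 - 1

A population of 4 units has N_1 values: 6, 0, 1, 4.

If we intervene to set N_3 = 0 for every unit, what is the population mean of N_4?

Every unit gets N_3=0 under the intervention. N_4 values become 2, -1, -1, -1; E[N_4|do(N_3=0)] = -0.25.

-0.25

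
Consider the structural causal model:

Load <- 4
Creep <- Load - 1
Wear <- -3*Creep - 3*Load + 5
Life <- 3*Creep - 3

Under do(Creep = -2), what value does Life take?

-9

Under do(Creep=-2), the mechanism Creep <- Load - 1 is discarded; Creep is fixed at -2.
Life = 3*Creep - 3  [with Creep=-2]  = -9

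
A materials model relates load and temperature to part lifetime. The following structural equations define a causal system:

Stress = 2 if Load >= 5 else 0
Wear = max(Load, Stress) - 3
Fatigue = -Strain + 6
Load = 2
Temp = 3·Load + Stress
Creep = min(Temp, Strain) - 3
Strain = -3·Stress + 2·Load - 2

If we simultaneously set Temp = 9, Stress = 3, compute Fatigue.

Under do(Temp = 9, Stress = 3), each intervened variable's structural equation is replaced by its fixed value.
Strain = -3·Stress + 2·Load - 2  [with Stress=3, Load=2]  = -7
Fatigue = -Strain + 6  [with Strain=-7]  = 13

13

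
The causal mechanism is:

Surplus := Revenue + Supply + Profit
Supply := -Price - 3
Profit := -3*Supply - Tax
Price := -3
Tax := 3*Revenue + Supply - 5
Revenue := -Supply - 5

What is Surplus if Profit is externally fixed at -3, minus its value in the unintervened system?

The intervention breaks the incoming arrows to Profit: Profit := -3*Supply - Tax no longer applies, and Profit = -3.
Supply = -Price - 3  [with Price=-3]  = 0
Revenue = -Supply - 5  [with Supply=0]  = -5
Surplus = Revenue + Supply + Profit  [with Revenue=-5, Supply=0, Profit=-3]  = -8
Without intervention: Supply = -Price - 3  [with Price=-3]  = 0; Revenue = -Supply - 5  [with Supply=0]  = -5; Tax = 3*Revenue + Supply - 5  [with Revenue=-5, Supply=0]  = -20; Profit = -3*Supply - Tax  [with Supply=0, Tax=-20]  = 20; Surplus = Revenue + Supply + Profit  [with Revenue=-5, Supply=0, Profit=20]  = 15.
Change = -8 − 15 = -23.

-23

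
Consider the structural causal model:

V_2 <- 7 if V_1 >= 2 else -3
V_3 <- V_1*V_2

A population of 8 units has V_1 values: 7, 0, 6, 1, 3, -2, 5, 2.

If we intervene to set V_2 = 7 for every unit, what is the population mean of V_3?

Every unit gets V_2=7 under the intervention. V_3 values become 49, 0, 42, 7, 21, -14, 35, 14; E[V_3|do(V_2=7)] = 19.25.

19.25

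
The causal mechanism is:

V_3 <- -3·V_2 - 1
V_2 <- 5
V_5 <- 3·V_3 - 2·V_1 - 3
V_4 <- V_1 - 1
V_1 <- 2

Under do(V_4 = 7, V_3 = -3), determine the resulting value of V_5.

The joint intervention fixes V_4 = 7, V_3 = -3, removing each variable's own equation.
V_5 = 3·V_3 - 2·V_1 - 3  [with V_3=-3, V_1=2]  = -16

-16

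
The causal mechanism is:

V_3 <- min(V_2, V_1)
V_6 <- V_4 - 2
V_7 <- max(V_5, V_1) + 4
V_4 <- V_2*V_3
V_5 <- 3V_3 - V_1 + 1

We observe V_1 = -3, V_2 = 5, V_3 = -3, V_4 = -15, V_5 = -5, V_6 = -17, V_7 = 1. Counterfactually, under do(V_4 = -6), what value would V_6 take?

Under do(V_4=-6), the mechanism V_4 <- V_2*V_3 is discarded; V_4 is fixed at -6.
V_6 = V_4 - 2  [with V_4=-6]  = -8

-8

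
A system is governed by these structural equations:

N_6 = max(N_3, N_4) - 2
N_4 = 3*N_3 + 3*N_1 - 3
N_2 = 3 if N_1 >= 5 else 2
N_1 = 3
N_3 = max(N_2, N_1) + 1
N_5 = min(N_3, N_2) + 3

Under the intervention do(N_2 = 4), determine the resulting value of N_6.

Under do(N_2=4), the mechanism N_2 = 3 if N_1 >= 5 else 2 is discarded; N_2 is fixed at 4.
N_3 = max(N_2, N_1) + 1  [with N_2=4, N_1=3]  = 5
N_4 = 3*N_3 + 3*N_1 - 3  [with N_3=5, N_1=3]  = 21
N_6 = max(N_3, N_4) - 2  [with N_3=5, N_4=21]  = 19

19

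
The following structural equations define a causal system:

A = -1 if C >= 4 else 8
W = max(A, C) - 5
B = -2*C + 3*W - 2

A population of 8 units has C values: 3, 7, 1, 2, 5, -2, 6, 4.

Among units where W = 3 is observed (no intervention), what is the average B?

5

Conditioning on W=3 selects the 4 unit(s) with C ∈ {3, 1, 2, -2}. Their B values: 1, 5, 3, 11. Mean = 5.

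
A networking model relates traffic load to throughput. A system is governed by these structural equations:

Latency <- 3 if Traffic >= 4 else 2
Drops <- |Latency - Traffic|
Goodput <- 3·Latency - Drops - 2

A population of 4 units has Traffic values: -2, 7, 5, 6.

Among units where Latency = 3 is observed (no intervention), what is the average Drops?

E[Drops|Latency=3] averages over only the 3 units with Latency=3 (Traffic = 7, 5, 6): Drops = 4, 2, 3, mean 3.

3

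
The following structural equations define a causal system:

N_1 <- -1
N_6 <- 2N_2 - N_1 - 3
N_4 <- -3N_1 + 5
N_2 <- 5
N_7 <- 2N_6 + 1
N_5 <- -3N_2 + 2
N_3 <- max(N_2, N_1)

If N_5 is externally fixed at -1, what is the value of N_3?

do(N_5=-1) replaces the equation N_5 <- -3N_2 + 2 with the constant N_5 = -1.
N_3 is not downstream of the intervention, so its value is determined by the original equations.
N_3 = max(N_2, N_1)  [with N_2=5, N_1=-1]  = 5

5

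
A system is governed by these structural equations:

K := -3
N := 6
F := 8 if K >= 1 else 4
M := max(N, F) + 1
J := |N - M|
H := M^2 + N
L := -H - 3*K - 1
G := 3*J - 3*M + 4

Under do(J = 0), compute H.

The intervention breaks the incoming arrows to J: J := |N - M| no longer applies, and J = 0.
Since H is not a descendant of the intervened variable, it is unaffected.
F = 8 if K >= 1 else 4  [with K=-3]  = 4
M = max(N, F) + 1  [with N=6, F=4]  = 7
H = M^2 + N  [with M=7, N=6]  = 55

55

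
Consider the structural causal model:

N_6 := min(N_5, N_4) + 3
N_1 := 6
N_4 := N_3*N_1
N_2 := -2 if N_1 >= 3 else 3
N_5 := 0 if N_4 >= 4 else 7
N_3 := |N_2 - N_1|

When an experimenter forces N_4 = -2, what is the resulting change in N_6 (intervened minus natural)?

-2

Under do(N_4=-2), the mechanism N_4 := N_3*N_1 is discarded; N_4 is fixed at -2.
N_5 = 0 if N_4 >= 4 else 7  [with N_4=-2]  = 7
N_6 = min(N_5, N_4) + 3  [with N_5=7, N_4=-2]  = 1
Without intervention: N_2 = -2 if N_1 >= 3 else 3  [with N_1=6]  = -2; N_3 = |N_2 - N_1|  [with N_2=-2, N_1=6]  = 8; N_4 = N_3*N_1  [with N_3=8, N_1=6]  = 48; N_5 = 0 if N_4 >= 4 else 7  [with N_4=48]  = 0; N_6 = min(N_5, N_4) + 3  [with N_5=0, N_4=48]  = 3.
Change = 1 − 3 = -2.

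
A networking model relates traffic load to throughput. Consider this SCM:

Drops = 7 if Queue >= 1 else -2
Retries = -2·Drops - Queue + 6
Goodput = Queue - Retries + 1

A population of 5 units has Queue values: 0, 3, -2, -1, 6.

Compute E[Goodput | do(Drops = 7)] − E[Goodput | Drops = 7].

The intervention sets Drops=7 in all 5 units regardless of Queue. Recomputing Goodput per unit gives 9, 15, 5, 7, 21; average 11.4.
Observing Drops=7 restricts to units where Drops's equation naturally yields 7: Queue ∈ {3, 6}. In that subpopulation Goodput = 15, 21, mean 18.
Difference = 11.4 − 18 = -6.6.

-6.6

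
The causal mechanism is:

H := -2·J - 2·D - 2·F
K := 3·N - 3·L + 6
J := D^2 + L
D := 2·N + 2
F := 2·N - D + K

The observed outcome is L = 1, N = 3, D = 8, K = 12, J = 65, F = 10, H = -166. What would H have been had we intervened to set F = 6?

-158

Intervening sets F = 6 and removes its equation (F := 2·N - D + K).
D = 2·N + 2  [with N=3]  = 8
J = D^2 + L  [with D=8, L=1]  = 65
H = -2·J - 2·D - 2·F  [with J=65, D=8, F=6]  = -158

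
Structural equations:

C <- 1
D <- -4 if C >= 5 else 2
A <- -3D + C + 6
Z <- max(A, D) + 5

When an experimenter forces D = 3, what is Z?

8

Under do(D=3), the mechanism D <- -4 if C >= 5 else 2 is discarded; D is fixed at 3.
A = -3D + C + 6  [with D=3, C=1]  = -2
Z = max(A, D) + 5  [with A=-2, D=3]  = 8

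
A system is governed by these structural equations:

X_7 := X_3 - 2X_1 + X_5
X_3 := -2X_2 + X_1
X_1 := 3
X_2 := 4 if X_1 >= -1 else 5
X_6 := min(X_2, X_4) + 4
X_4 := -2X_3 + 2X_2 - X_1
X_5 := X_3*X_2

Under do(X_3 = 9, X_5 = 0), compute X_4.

The joint intervention fixes X_3 = 9, X_5 = 0, removing each variable's own equation.
X_2 = 4 if X_1 >= -1 else 5  [with X_1=3]  = 4
X_4 = -2X_3 + 2X_2 - X_1  [with X_3=9, X_2=4, X_1=3]  = -13

-13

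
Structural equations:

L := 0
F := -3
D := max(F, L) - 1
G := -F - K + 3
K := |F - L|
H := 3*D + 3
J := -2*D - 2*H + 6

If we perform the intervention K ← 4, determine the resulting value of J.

The intervention breaks the incoming arrows to K: K := |F - L| no longer applies, and K = 4.
J is not downstream of the intervention, so its value is determined by the original equations.
D = max(F, L) - 1  [with F=-3, L=0]  = -1
H = 3*D + 3  [with D=-1]  = 0
J = -2*D - 2*H + 6  [with D=-1, H=0]  = 8

8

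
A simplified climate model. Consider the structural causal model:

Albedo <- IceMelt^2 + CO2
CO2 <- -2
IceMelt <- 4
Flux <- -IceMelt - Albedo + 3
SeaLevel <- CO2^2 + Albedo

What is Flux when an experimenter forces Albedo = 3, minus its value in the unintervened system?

do(Albedo=3) replaces the equation Albedo <- IceMelt^2 + CO2 with the constant Albedo = 3.
Flux = -IceMelt - Albedo + 3  [with IceMelt=4, Albedo=3]  = -4
Without intervention: Albedo = IceMelt^2 + CO2  [with IceMelt=4, CO2=-2]  = 14; Flux = -IceMelt - Albedo + 3  [with IceMelt=4, Albedo=14]  = -15.
Change = -4 − (-15) = 11.

11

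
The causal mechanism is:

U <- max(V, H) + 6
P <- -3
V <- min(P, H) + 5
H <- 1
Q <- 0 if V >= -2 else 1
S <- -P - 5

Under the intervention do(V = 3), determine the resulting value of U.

9

The intervention breaks the incoming arrows to V: V <- min(P, H) + 5 no longer applies, and V = 3.
U = max(V, H) + 6  [with V=3, H=1]  = 9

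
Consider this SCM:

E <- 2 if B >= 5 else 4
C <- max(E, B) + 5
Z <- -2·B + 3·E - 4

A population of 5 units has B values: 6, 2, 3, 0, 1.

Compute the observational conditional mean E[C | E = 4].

Observing E=4 restricts to units where E's equation naturally yields 4: B ∈ {2, 3, 0, 1}. In that subpopulation C = 9, 9, 9, 9, mean 9.

9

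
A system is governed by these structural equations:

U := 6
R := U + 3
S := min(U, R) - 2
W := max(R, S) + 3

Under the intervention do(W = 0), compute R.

The intervention breaks the incoming arrows to W: W := max(R, S) + 3 no longer applies, and W = 0.
Since R is not a descendant of the intervened variable, it is unaffected.
R = U + 3  [with U=6]  = 9

9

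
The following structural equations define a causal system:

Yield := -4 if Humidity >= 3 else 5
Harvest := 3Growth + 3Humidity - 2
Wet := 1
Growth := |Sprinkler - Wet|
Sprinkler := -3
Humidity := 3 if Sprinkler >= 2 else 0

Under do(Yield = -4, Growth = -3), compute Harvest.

The joint intervention fixes Yield = -4, Growth = -3, removing each variable's own equation.
Humidity = 3 if Sprinkler >= 2 else 0  [with Sprinkler=-3]  = 0
Harvest = 3Growth + 3Humidity - 2  [with Growth=-3, Humidity=0]  = -11

-11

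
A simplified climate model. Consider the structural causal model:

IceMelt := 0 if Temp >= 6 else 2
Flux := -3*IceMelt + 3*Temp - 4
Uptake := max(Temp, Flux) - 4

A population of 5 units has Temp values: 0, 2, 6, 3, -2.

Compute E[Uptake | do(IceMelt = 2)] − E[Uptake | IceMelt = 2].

do(IceMelt=2) breaks IceMelt's dependence on Temp. With IceMelt=2 fixed, Uptake across the units is -4, -2, 4, -1, -6, mean -1.8.
Conditioning on IceMelt=2 selects the 4 unit(s) with Temp ∈ {0, 2, 3, -2}. Their Uptake values: -4, -2, -1, -6. Mean = -3.25.
Difference = -1.8 − (-3.25) = 1.45.

1.45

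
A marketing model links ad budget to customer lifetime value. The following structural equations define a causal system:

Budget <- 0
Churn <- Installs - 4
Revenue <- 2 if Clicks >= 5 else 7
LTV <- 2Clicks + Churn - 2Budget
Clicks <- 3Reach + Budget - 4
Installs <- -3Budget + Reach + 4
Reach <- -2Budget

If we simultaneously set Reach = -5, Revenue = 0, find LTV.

Setting Reach = -5, Revenue = 0 by intervention discards those variables' equations.
Clicks = 3Reach + Budget - 4  [with Reach=-5, Budget=0]  = -19
Installs = -3Budget + Reach + 4  [with Budget=0, Reach=-5]  = -1
Churn = Installs - 4  [with Installs=-1]  = -5
LTV = 2Clicks + Churn - 2Budget  [with Clicks=-19, Churn=-5, Budget=0]  = -43

-43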